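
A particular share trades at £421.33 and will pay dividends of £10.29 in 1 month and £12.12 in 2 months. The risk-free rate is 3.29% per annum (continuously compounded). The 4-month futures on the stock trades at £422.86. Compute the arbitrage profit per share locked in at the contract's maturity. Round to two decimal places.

PV(dividends) I = 10.29·e^(−0.0329·1/12) + 12.12·e^(−0.0329·2/12) = 22.3156
Fair futures F* = (S − I)·e^(rT) = (421.33 − 22.3156)·e^0.010967 = 399.0144 × 1.011027 = 403.4143
Market £422.86 > fair 403.4143: forward overpriced → cash-and-carry (borrow at r, buy the stock and collect the dividends, short the forward).
Profit at T = |F_mkt − F*| = |422.86 − 403.4143| = £19.45 per share

£19.45 per share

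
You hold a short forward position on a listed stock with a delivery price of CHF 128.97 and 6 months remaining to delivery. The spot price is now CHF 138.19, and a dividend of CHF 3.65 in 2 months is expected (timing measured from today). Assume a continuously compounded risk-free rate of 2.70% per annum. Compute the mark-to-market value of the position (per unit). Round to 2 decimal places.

-CHF 7.32

PV(remaining dividends) I = 3.65·e^(−0.0270·2/12) = 3.6336
Current forward F = (S − I)·e^(rT) = (138.19 − 3.6336)·e^(0.0270·6/12) = 134.5564 × 1.013592 = 136.3853
Value (long) = (F − K)·e^(−rT) = (136.3853 − 128.97) × 0.986591 = 7.3159
Short position value = −(long value) = -CHF 7.32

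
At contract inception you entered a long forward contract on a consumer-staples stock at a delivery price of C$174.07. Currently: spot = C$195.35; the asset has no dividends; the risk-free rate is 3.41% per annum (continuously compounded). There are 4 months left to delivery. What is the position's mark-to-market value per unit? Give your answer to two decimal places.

C$23.25

Current fair forward for the remaining 4 months: F = S·e^(r·T), r = 0.0341
F = 195.35 · e^(0.0341 × 4/12) = 195.35 × 1.011432 = 197.5832
Value of long forward = (F − K)·e^(−rT) = (197.5832 − 174.07) · e^(−0.0341·4/12)
= 23.5132 × 0.988698 = 23.25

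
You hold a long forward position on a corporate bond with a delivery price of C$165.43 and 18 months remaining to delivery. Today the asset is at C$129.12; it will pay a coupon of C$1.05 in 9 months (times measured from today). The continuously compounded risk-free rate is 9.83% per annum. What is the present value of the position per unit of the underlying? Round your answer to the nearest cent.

PV(remaining coupons) I = 1.05·e^(−0.0983·9/12) = 0.9754
Current forward F = (S − I)·e^(rT) = (129.12 − 0.9754)·e^(0.0983·18/12) = 128.1446 × 1.158875 = 148.5036
Value (long) = (F − K)·e^(−rT) = (148.5036 − 165.43) × 0.862906 = -14.6059
Value = -C$14.61

-C$14.61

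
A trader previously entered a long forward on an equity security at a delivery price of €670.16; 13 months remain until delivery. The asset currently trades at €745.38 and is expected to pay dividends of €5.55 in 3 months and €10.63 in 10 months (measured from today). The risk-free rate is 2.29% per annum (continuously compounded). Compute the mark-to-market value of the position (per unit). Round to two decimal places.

€75.69

PV(remaining dividends) I = 5.55·e^(−0.0229·3/12) + 10.63·e^(−0.0229·10/12) = 15.9474
Current forward F = (S − I)·e^(rT) = (745.38 − 15.9474)·e^(0.0229·13/12) = 729.4326 × 1.025119 = 747.7552
Value (long) = (F − K)·e^(−rT) = (747.7552 − 670.16) × 0.975497 = 75.6939
Value = €75.69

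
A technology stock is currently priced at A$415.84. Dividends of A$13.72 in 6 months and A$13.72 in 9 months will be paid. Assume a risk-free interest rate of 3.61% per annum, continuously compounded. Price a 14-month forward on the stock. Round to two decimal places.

PV(dividends) I = 13.72·e^(−0.0361·6/12) + 13.72·e^(−0.0361·9/12)
I = 13.4746 + 13.3535 = 26.8281
F = (S − I)·e^(rT) = (415.84 − 26.8281) · e^(0.0361·14/12)
= 389.0119 · e^0.042117 = 389.0119 × 1.043017 = A$405.75

A$405.75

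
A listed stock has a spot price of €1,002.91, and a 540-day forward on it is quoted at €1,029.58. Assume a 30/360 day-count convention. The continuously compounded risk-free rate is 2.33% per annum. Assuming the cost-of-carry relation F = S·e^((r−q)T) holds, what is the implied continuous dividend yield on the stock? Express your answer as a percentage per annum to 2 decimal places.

From F = S·e^((r−q)T): (r − q) = ln(F/S)/T
ln(1029.58/1002.91) = ln(1.026593) = 0.026246
(r − q) = 0.026246 / (540/360) = 0.017497
q = r − ln(F/S)/T = 0.0233 − 0.017497 = 0.005803
q = 0.58%

0.58%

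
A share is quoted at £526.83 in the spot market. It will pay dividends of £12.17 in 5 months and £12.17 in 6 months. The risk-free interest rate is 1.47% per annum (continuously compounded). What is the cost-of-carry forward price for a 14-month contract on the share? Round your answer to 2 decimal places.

PV(dividends) I = 12.17·e^(−0.0147·5/12) + 12.17·e^(−0.0147·6/12)
I = 12.0957 + 12.0809 = 24.1766
F = (S − I)·e^(rT) = (526.83 − 24.1766) · e^(0.0147·14/12)
= 502.6534 · e^0.017150 = 502.6534 × 1.017298 = £511.35

£511.35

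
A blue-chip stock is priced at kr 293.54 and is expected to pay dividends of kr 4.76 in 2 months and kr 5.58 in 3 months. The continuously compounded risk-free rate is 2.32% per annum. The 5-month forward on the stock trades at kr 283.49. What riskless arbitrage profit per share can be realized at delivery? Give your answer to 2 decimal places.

PV(dividends) I = 4.76·e^(−0.0232·2/12) + 5.58·e^(−0.0232·3/12) = 10.2894
Fair forward F* = (S − I)·e^(rT) = (293.54 − 10.2894)·e^0.009667 = 283.2506 × 1.009714 = 286.0021
Market kr 283.49 < fair 286.0021: forward underpriced → reverse cash-and-carry (short the stock, invest proceeds at r, pay the dividends, go long the forward).
Profit at T = |F_mkt − F*| = |283.49 − 286.0021| = kr 2.51 per share

kr 2.51 per share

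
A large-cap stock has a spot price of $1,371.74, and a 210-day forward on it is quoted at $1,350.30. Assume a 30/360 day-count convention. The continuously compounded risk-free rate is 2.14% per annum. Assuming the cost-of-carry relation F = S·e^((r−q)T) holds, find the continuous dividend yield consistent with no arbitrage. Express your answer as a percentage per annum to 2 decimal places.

4.84%

From F = S·e^((r−q)T): (r − q) = ln(F/S)/T
ln(1350.30/1371.74) = ln(0.984370) = -0.015753
(r − q) = -0.015753 / (210/360) = -0.027005
q = r − ln(F/S)/T = 0.0214 + 0.027005 = 0.048405
q = 4.84%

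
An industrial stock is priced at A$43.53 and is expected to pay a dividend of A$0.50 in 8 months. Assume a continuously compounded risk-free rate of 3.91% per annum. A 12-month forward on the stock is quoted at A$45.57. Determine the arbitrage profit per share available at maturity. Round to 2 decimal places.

PV(dividends) I = 0.50·e^(−0.0391·8/12) = 0.4871
Fair forward F* = (S − I)·e^(rT) = (43.53 − 0.4871)·e^0.039100 = 43.0429 × 1.039874 = 44.7592
Market A$45.57 > fair 44.7592: forward overpriced → cash-and-carry (borrow at r, buy the stock and collect the dividends, short the forward).
Profit at T = |F_mkt − F*| = |45.57 − 44.7592| = A$0.81 per share

A$0.81 per share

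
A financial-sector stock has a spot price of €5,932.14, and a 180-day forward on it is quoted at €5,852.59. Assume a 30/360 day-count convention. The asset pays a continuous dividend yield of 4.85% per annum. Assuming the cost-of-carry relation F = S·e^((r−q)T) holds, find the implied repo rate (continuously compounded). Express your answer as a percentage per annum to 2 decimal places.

2.15%

From F = S·e^((r−q)T): (r − q) = ln(F/S)/T
ln(5852.59/5932.14) = ln(0.986590) = -0.013501
(r − q) = -0.013501 / (180/360) = -0.027002
r = ln(F/S)/T + q = -0.027002 + 0.0485 = 0.021498
r = 2.15%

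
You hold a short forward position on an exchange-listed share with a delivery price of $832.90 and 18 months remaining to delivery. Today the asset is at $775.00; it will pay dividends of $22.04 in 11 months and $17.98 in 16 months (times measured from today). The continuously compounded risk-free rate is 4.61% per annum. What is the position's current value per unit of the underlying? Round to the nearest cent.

$40.29

PV(remaining dividends) I = 22.04·e^(−0.0461·11/12) + 17.98·e^(−0.0461·16/12) = 38.0361
Current forward F = (S − I)·e^(rT) = (775.00 − 38.0361)·e^(0.0461·18/12) = 736.9639 × 1.071597 = 789.7283
Value (long) = (F − K)·e^(−rT) = (789.7283 − 832.90) × 0.933187 = -40.2873
Short position value = −(long value) = $40.29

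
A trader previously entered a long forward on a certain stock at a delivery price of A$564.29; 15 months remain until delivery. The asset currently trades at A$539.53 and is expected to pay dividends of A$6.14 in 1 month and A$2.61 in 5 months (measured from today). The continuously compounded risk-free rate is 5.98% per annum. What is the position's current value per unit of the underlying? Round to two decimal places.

PV(remaining dividends) I = 6.14·e^(−0.0598·1/12) + 2.61·e^(−0.0598·5/12) = 8.6552
Current forward F = (S − I)·e^(rT) = (539.53 − 8.6552)·e^(0.0598·15/12) = 530.8748 × 1.077615 = 572.0786
Value (long) = (F − K)·e^(−rT) = (572.0786 − 564.29) × 0.927975 = 7.2276
Value = A$7.23

A$7.23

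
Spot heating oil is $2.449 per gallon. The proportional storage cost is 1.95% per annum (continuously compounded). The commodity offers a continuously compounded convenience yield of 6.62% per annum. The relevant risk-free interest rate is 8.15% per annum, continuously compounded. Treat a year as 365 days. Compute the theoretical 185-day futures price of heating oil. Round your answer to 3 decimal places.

Net carry = r + u − y = 0.0815 + 0.0195 − 0.0662 = 0.0348
F = S·e^((r+u−y)T) = 2.449 · e^(0.0348 × 185/365) = 2.449 · e^0.017638
= 2.449 × 1.017794 = $2.493 per gallon

$2.493 per gallon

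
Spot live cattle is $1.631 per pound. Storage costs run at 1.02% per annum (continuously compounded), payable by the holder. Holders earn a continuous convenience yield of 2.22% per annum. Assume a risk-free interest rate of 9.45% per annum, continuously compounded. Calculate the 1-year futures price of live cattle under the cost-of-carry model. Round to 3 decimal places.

Net carry = r + u − y = 0.0945 + 0.0102 − 0.0222 = 0.0825
F = S·e^((r+u−y)T) = 1.631 · e^(0.0825 × 1) = 1.631 · e^0.082500
= 1.631 × 1.085999 = $1.771 per pound

$1.771 per pound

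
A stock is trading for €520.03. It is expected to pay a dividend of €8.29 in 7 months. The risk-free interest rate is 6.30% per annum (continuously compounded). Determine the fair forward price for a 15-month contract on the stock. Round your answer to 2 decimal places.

€553.99

PV(dividends) I = 8.29·e^(−0.0630·7/12)
I = 7.9909
F = (S − I)·e^(rT) = (520.03 − 7.9909) · e^(0.0630·15/12)
= 512.0391 · e^0.078750 = 512.0391 × 1.081934 = €553.99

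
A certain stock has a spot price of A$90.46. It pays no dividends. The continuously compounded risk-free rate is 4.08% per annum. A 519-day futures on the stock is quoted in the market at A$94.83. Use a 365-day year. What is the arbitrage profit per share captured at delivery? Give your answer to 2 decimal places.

Fair futures: F* = S·e^(carry·T), with carry = r = 0.0408
F* = 90.46 · e^(0.0408 × 519/365) = 90.46 · e^0.058014 = 90.46 × 1.059730 = A$95.8632
Market A$94.83 < fair A$95.8632: forward underpriced → reverse cash-and-carry (short spot, go long the forward).
At maturity, profit = |F_mkt − F*| = |94.83 − 95.8632| = A$1.03 per share

A$1.03 per share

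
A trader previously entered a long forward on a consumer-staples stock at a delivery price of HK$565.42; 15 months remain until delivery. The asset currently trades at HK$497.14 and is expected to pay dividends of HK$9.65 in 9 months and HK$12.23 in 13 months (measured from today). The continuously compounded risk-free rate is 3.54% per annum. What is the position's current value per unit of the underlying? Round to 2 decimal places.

PV(remaining dividends) I = 9.65·e^(−0.0354·9/12) + 12.23·e^(−0.0354·13/12) = 21.1670
Current forward F = (S − I)·e^(rT) = (497.14 − 21.1670)·e^(0.0354·15/12) = 475.9730 × 1.045244 = 497.5079
Value (long) = (F − K)·e^(−rT) = (497.5079 − 565.42) × 0.956715 = -64.9725
Value = -HK$64.97

-HK$64.97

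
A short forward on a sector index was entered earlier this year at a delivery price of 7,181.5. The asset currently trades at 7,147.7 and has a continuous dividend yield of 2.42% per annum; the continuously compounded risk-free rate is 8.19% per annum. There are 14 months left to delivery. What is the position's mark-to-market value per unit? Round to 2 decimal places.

-421.65

Current fair forward for the remaining 14 months: F = S·e^((r − q)·T), (r − q) = 0.0819 − 0.0242 = 0.0577
F = 7147.7 · e^(0.0577 × 14/12) = 7147.7 × 1.06963414 = 7645.4239
Value of long forward = (F − K)·e^(−rT) = (7645.4239 − 7181.5) · e^(−0.0819·14/12)
= 463.9239 × 0.90887292 = 421.65
Short position value = −(long value) = -421.65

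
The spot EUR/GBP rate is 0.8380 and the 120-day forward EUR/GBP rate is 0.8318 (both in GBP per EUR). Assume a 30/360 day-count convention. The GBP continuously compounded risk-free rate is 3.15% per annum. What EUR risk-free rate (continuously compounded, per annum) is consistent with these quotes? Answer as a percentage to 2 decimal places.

F = S·e^((r_GBP − r_EUR)T) ⇒ r_EUR = r_GBP − ln(F/S)/T
ln(0.8318/0.8380) = -0.007426; /(120/360) = -0.022278
r_EUR = 0.0315 + 0.022278 = 0.053778
r_EUR = 5.38%

5.38%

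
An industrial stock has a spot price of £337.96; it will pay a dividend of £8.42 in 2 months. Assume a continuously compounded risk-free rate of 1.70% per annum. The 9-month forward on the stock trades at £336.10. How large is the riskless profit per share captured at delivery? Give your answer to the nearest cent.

£2.31 per share

PV(dividends) I = 8.42·e^(−0.0170·2/12) = 8.3962
Fair forward F* = (S − I)·e^(rT) = (337.96 − 8.3962)·e^0.012750 = 329.5638 × 1.012832 = 333.7928
Market £336.10 > fair 333.7928: forward overpriced → cash-and-carry (borrow at r, buy the stock and collect the dividends, short the forward).
Profit at T = |F_mkt − F*| = |336.10 − 333.7928| = £2.31 per share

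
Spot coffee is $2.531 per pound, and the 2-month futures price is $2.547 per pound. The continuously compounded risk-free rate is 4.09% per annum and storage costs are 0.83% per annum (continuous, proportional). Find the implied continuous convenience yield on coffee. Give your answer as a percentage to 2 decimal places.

1.14%

F = S·e^((r+u−y)T) ⇒ (r+u−y) = ln(F/S)/T
ln(2.547/2.531) = 0.006302; /T ⇒ 0.037812
y = r + u − ln(F/S)/T = 0.0409 + 0.0083 − 0.037812 = 0.011388
y = 1.14%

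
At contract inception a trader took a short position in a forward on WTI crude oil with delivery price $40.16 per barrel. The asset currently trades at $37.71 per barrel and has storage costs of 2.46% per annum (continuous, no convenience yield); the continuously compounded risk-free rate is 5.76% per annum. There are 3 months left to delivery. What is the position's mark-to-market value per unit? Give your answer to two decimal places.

$1.64 per barrel

Current fair forward for the remaining 3 months: F = S·e^((r + u)·T), (r + u) = 0.0576 + 0.0246 = 0.0822
F = 37.71 · e^(0.0822 × 3/12) = 37.71 × 1.020763 = 38.4930
Value of long forward = (F − K)·e^(−rT) = (38.4930 − 40.16) · e^(−0.0576·3/12)
= -1.6670 × 0.985703 = -1.64
Short position value = −(long value) = $1.64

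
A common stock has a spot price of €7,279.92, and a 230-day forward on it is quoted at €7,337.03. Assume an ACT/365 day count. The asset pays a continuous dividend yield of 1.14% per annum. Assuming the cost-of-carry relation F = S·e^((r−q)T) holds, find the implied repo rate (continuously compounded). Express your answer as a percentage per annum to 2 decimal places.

From F = S·e^((r−q)T): (r − q) = ln(F/S)/T
ln(7337.03/7279.92) = ln(1.007845) = 0.007814
(r − q) = 0.007814 / (230/365) = 0.012400
r = ln(F/S)/T + q = 0.012400 + 0.0114 = 0.023800
r = 2.38%

2.38%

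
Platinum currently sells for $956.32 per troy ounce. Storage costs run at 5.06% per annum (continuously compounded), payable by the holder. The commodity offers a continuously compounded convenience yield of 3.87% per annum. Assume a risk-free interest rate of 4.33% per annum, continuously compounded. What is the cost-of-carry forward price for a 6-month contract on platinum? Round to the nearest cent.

$983.08 per troy ounce

Net carry = r + u − y = 0.0433 + 0.0506 − 0.0387 = 0.0552
F = S·e^((r+u−y)T) = 956.32 · e^(0.0552 × 6/12) = 956.32 · e^0.027600
= 956.32 × 1.027984 = $983.08 per troy ounce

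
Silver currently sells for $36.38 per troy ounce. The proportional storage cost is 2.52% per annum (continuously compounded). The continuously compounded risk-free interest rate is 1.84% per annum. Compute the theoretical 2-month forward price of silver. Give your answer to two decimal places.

$36.65 per troy ounce

Net carry = r + u − y = 0.0184 + 0.0252 − 0.0000 = 0.0436
F = S·e^((r+u−y)T) = 36.38 · e^(0.0436 × 2/12) = 36.38 · e^0.007267
= 36.38 × 1.007293 = $36.65 per troy ounce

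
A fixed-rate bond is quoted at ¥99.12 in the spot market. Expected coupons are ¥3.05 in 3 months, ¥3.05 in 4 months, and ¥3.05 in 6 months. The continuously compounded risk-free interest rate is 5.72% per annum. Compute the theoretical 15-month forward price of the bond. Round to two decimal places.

PV(coupons) I = 3.05·e^(−0.0572·3/12) + 3.05·e^(−0.0572·4/12) + 3.05·e^(−0.0572·6/12)
I = 3.0067 + 2.9924 + 2.9640 = 8.9631
F = (S − I)·e^(rT) = (99.12 − 8.9631) · e^(0.0572·15/12)
= 90.1569 · e^0.071500 = 90.1569 × 1.074118 = ¥96.84

¥96.84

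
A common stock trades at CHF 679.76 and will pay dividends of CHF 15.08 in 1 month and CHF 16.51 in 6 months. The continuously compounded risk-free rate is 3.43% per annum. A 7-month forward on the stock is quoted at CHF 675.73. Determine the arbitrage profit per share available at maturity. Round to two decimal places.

PV(dividends) I = 15.08·e^(−0.0343·1/12) + 16.51·e^(−0.0343·6/12) = 31.2662
Fair forward F* = (S − I)·e^(rT) = (679.76 − 31.2662)·e^0.020008 = 648.4938 × 1.020210 = 661.5999
Market CHF 675.73 > fair 661.5999: forward overpriced → cash-and-carry (borrow at r, buy the stock and collect the dividends, short the forward).
Profit at T = |F_mkt − F*| = |675.73 − 661.5999| = CHF 14.13 per share

CHF 14.13 per share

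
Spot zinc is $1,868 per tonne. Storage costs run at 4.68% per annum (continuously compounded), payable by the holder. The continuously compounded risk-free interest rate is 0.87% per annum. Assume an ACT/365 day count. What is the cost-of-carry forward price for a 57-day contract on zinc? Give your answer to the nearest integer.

Net carry = r + u − y = 0.0087 + 0.0468 − 0.0000 = 0.0555
F = S·e^((r+u−y)T) = 1868 · e^(0.0555 × 57/365) = 1868 · e^0.008667
= 1868 × 1.008705 = $1,884 per tonne

$1,884 per tonne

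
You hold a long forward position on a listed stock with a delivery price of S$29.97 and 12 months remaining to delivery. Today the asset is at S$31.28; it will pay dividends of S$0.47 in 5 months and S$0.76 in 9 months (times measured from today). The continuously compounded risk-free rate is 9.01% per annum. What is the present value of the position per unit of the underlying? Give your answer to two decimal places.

S$2.73

PV(remaining dividends) I = 0.47·e^(−0.0901·5/12) + 0.76·e^(−0.0901·9/12) = 1.1630
Current forward F = (S − I)·e^(rT) = (31.28 − 1.1630)·e^(0.0901·12/12) = 30.1170 × 1.094284 = 32.9566
Value (long) = (F − K)·e^(−rT) = (32.9566 − 29.97) × 0.913840 = 2.7293
Value = S$2.73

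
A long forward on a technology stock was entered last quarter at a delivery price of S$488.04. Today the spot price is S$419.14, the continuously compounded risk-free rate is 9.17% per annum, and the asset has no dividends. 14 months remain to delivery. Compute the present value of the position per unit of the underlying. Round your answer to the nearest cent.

Current fair forward for the remaining 14 months: F = S·e^(r·T), r = 0.0917
F = 419.14 · e^(0.0917 × 14/12) = 419.14 × 1.112916 = 466.4676
Value of long forward = (F − K)·e^(−rT) = (466.4676 − 488.04) · e^(−0.0917·14/12)
= -21.5724 × 0.898541 = -19.38

-S$19.38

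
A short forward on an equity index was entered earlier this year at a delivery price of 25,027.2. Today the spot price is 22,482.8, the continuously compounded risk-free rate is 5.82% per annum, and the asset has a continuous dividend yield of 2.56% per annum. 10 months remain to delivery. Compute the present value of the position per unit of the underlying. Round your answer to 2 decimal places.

1834.10

Current fair forward for the remaining 10 months: F = S·e^((r − q)·T), (r − q) = 0.0582 − 0.0256 = 0.0326
F = 22482.8 · e^(0.0326 × 10/12) = 22482.8 × 1.02753905 = 23101.9550
Value of long forward = (F − K)·e^(−rT) = (23101.9550 − 25027.2) · e^(−0.0582·10/12)
= -1925.2450 × 0.95265734 = -1834.10
Short position value = −(long value) = 1834.10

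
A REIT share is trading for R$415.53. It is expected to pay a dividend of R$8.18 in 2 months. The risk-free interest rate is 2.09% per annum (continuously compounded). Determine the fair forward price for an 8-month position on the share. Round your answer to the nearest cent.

PV(dividends) I = 8.18·e^(−0.0209·2/12)
I = 8.1516
F = (S − I)·e^(rT) = (415.53 − 8.1516) · e^(0.0209·8/12)
= 407.3784 · e^0.013933 = 407.3784 × 1.014031 = R$413.09

R$413.09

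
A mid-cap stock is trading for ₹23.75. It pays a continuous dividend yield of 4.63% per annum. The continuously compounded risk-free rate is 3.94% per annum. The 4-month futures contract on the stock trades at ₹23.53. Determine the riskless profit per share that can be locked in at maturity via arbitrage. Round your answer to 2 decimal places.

Fair futures: F* = S·e^(carry·T), with carry = (r − q) = 0.0394 − 0.0463 = -0.0069
F* = 23.75 · e^(-0.0069 × 4/12) = 23.75 · e^-0.002300 = 23.75 × 0.997703 = ₹23.6954
Market ₹23.53 < fair ₹23.6954: forward underpriced → reverse cash-and-carry (short spot, go long the forward).
At maturity, profit = |F_mkt − F*| = |23.53 − 23.6954| = ₹0.17 per share

₹0.17 per share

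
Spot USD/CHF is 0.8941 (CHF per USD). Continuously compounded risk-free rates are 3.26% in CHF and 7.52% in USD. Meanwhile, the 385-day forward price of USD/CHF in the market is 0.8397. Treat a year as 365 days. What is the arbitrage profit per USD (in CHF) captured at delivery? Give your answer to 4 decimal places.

Fair forward: F* = S·e^(carry·T), with carry = (r_CHF − r_USD) = 0.0326 − 0.0752 = -0.0426
F* = 0.8941 · e^(-0.0426 × 385/365) = 0.8941 · e^-0.044934 = 0.8941 × 0.956061 = 0.8548
Market 0.8397 < fair 0.8548: forward underpriced → reverse cash-and-carry (short spot, go long the forward).
At maturity, profit = |F_mkt − F*| = |0.8397 − 0.8548| = 0.0151 per USD (in CHF)

0.0151 per USD (in CHF)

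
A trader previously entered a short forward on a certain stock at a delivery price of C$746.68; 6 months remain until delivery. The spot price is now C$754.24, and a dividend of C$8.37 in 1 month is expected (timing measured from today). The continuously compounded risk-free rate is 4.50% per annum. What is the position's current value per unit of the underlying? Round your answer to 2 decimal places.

-C$15.83

PV(remaining dividends) I = 8.37·e^(−0.0450·1/12) = 8.3387
Current forward F = (S − I)·e^(rT) = (754.24 − 8.3387)·e^(0.0450·6/12) = 745.9013 × 1.022755 = 762.8743
Value (long) = (F − K)·e^(−rT) = (762.8743 − 746.68) × 0.977751 = 15.8340
Short position value = −(long value) = -C$15.83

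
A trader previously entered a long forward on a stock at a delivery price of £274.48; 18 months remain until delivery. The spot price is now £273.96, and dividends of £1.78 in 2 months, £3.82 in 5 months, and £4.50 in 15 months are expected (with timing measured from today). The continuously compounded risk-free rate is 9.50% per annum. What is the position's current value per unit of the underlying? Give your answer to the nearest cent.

£26.51

PV(remaining dividends) I = 1.78·e^(−0.0950·2/12) + 3.82·e^(−0.0950·5/12) + 4.50·e^(−0.0950·15/12) = 9.4199
Current forward F = (S − I)·e^(rT) = (273.96 − 9.4199)·e^(0.0950·18/12) = 264.5401 × 1.153153 = 305.0552
Value (long) = (F − K)·e^(−rT) = (305.0552 − 274.48) × 0.867188 = 26.5144
Value = £26.51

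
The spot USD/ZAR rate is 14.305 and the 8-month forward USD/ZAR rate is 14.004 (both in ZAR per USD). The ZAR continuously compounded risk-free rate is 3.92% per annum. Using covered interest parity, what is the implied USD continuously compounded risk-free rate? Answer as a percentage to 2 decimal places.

7.11%

F = S·e^((r_ZAR − r_USD)T) ⇒ r_USD = r_ZAR − ln(F/S)/T
ln(14.004/14.305) = -0.021266; /(8/12) = -0.031899
r_USD = 0.0392 + 0.031899 = 0.071099
r_USD = 7.11%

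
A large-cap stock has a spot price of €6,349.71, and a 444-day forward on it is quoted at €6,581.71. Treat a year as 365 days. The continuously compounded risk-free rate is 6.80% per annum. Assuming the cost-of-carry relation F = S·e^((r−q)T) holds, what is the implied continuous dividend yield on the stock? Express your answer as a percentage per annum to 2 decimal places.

3.85%

From F = S·e^((r−q)T): (r − q) = ln(F/S)/T
ln(6581.71/6349.71) = ln(1.036537) = 0.035885
(r − q) = 0.035885 / (444/365) = 0.029500
q = r − ln(F/S)/T = 0.0680 − 0.029500 = 0.038500
q = 3.85%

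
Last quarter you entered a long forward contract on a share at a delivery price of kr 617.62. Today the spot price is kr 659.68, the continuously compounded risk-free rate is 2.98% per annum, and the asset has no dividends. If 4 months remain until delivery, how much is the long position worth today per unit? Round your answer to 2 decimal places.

kr 48.16

Current fair forward for the remaining 4 months: F = S·e^(r·T), r = 0.0298
F = 659.68 · e^(0.0298 × 4/12) = 659.68 × 1.009983 = 666.2656
Value of long forward = (F − K)·e^(−rT) = (666.2656 − 617.62) · e^(−0.0298·4/12)
= 48.6456 × 0.990116 = 48.16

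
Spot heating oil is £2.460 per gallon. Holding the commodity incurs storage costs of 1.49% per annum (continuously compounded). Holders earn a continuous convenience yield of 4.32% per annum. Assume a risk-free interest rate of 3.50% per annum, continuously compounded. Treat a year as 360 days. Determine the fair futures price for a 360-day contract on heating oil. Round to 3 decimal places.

Net carry = r + u − y = 0.0350 + 0.0149 − 0.0432 = 0.0067
F = S·e^((r+u−y)T) = 2.460 · e^(0.0067 × 360/360) = 2.460 · e^0.006700
= 2.460 × 1.006722 = £2.477 per gallon

£2.477 per gallon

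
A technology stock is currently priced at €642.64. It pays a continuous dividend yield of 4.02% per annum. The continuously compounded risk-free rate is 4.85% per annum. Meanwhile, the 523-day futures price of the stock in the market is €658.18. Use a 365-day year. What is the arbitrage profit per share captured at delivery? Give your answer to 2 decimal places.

€7.85 per share

Fair futures: F* = S·e^(carry·T), with carry = (r − q) = 0.0485 − 0.0402 = 0.0083
F* = 642.64 · e^(0.0083 × 523/365) = 642.64 · e^0.011893 = 642.64 × 1.011964 = €650.3285
Market €658.18 > fair €650.3285: forward overpriced → cash-and-carry (buy spot, short the forward).
At maturity, profit = |F_mkt − F*| = |658.18 − 650.3285| = €7.85 per share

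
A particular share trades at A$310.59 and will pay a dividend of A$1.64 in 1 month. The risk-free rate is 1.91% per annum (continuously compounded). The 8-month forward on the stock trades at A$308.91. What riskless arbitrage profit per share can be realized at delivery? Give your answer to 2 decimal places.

PV(dividends) I = 1.64·e^(−0.0191·1/12) = 1.6374
Fair forward F* = (S − I)·e^(rT) = (310.59 − 1.6374)·e^0.012733 = 308.9526 × 1.012814 = 312.9115
Market A$308.91 < fair 312.9115: forward underpriced → reverse cash-and-carry (short the stock, invest proceeds at r, pay the dividends, go long the forward).
Profit at T = |F_mkt − F*| = |308.91 − 312.9115| = A$4.00 per share

A$4.00 per share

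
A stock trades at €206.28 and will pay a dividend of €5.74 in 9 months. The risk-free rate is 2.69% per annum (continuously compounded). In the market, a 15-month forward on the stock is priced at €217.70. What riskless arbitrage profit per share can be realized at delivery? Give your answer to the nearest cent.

PV(dividends) I = 5.74·e^(−0.0269·9/12) = 5.6254
Fair forward F* = (S − I)·e^(rT) = (206.28 − 5.6254)·e^0.033625 = 200.6546 × 1.034197 = 207.5164
Market €217.70 > fair 207.5164: forward overpriced → cash-and-carry (borrow at r, buy the stock and collect the dividends, short the forward).
Profit at T = |F_mkt − F*| = |217.70 − 207.5164| = €10.18 per share

€10.18 per share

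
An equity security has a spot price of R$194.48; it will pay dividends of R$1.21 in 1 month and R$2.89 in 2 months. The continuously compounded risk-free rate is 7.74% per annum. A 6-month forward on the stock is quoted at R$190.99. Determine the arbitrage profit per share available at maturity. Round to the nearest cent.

PV(dividends) I = 1.21·e^(−0.0774·1/12) + 2.89·e^(−0.0774·2/12) = 4.0552
Fair forward F* = (S − I)·e^(rT) = (194.48 − 4.0552)·e^0.038700 = 190.4248 × 1.039459 = 197.9388
Market R$190.99 < fair 197.9388: forward underpriced → reverse cash-and-carry (short the stock, invest proceeds at r, pay the dividends, go long the forward).
Profit at T = |F_mkt − F*| = |190.99 − 197.9388| = R$6.95 per share

R$6.95 per share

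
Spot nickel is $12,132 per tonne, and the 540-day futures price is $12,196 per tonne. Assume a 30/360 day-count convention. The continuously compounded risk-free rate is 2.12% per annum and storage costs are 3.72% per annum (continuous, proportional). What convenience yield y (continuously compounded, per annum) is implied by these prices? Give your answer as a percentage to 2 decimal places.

5.49%

F = S·e^((r+u−y)T) ⇒ (r+u−y) = ln(F/S)/T
ln(12196/12132) = 0.005261; /T ⇒ 0.003507
y = r + u − ln(F/S)/T = 0.0212 + 0.0372 − 0.003507 = 0.054893
y = 5.49%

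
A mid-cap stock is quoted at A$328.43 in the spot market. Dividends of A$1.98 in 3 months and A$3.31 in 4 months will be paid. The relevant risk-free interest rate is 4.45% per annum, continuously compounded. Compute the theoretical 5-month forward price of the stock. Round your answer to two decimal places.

A$329.26

PV(dividends) I = 1.98·e^(−0.0445·3/12) + 3.31·e^(−0.0445·4/12)
I = 1.9581 + 3.2613 = 5.2194
F = (S − I)·e^(rT) = (328.43 − 5.2194) · e^(0.0445·5/12)
= 323.2106 · e^0.018542 = 323.2106 × 1.018715 = A$329.26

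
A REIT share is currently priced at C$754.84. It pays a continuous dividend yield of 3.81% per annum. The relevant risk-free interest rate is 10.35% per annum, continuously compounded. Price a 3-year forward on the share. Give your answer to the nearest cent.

F = S·e^((r − q)T) = 754.84 · e^((0.1035 − 0.0381) × 3)
= 754.84 · e^0.196200 = 754.84 × 1.216770
F = C$918.47

C$918.47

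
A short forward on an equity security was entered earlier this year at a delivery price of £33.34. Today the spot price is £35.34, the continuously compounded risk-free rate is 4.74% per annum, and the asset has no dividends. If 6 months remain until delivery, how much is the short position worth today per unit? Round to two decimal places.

Current fair forward for the remaining 6 months: F = S·e^(r·T), r = 0.0474
F = 35.34 · e^(0.0474 × 6/12) = 35.34 × 1.023983 = 36.1876
Value of long forward = (F − K)·e^(−rT) = (36.1876 − 33.34) · e^(−0.0474·6/12)
= 2.8476 × 0.976579 = 2.78
Short position value = −(long value) = -£2.78

-£2.78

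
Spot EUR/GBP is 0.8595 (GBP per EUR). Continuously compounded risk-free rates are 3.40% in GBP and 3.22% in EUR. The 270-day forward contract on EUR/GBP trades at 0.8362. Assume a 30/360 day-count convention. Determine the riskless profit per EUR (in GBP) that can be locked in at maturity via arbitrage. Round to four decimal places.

0.0245 per EUR (in GBP)

Fair forward: F* = S·e^(carry·T), with carry = (r_GBP − r_EUR) = 0.0340 − 0.0322 = 0.0018
F* = 0.8595 · e^(0.0018 × 270/360) = 0.8595 · e^0.001350 = 0.8595 × 1.001351 = 0.8607
Market 0.8362 < fair 0.8607: forward underpriced → reverse cash-and-carry (short spot, go long the forward).
At maturity, profit = |F_mkt − F*| = |0.8362 − 0.8607| = 0.0245 per EUR (in GBP)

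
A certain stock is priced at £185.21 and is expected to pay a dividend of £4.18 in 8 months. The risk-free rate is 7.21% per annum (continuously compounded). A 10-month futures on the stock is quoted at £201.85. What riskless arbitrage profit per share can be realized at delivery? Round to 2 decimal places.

£9.40 per share

PV(dividends) I = 4.18·e^(−0.0721·8/12) = 3.9838
Fair futures F* = (S − I)·e^(rT) = (185.21 − 3.9838)·e^0.060083 = 181.2262 × 1.061925 = 192.4486
Market £201.85 > fair 192.4486: forward overpriced → cash-and-carry (borrow at r, buy the stock and collect the dividends, short the forward).
Profit at T = |F_mkt − F*| = |201.85 − 192.4486| = £9.40 per share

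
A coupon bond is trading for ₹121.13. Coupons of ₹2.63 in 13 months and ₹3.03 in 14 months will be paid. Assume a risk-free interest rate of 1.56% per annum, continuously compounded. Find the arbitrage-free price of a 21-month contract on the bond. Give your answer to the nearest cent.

₹118.77

PV(coupons) I = 2.63·e^(−0.0156·13/12) + 3.03·e^(−0.0156·14/12)
I = 2.5859 + 2.9754 = 5.5613
F = (S − I)·e^(rT) = (121.13 − 5.5613) · e^(0.0156·21/12)
= 115.5687 · e^0.027300 = 115.5687 × 1.027676 = ₹118.77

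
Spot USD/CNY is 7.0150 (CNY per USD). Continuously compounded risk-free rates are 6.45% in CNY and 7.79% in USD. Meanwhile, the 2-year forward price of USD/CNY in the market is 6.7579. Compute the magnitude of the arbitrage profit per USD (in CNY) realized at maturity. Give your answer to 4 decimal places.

0.0716 per USD (in CNY)

Fair forward: F* = S·e^(carry·T), with carry = (r_CNY − r_USD) = 0.0645 − 0.0779 = -0.0134
F* = 7.0150 · e^(-0.0134 × 2) = 7.0150 · e^-0.026800 = 7.0150 × 0.973556 = 6.8295
Market 6.7579 < fair 6.8295: forward underpriced → reverse cash-and-carry (short spot, go long the forward).
At maturity, profit = |F_mkt − F*| = |6.7579 − 6.8295| = 0.0716 per USD (in CNY)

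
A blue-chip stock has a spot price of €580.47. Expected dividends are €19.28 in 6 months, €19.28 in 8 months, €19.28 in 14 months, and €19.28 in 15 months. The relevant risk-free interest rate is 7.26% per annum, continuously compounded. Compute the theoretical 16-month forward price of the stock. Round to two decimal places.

PV(dividends) I = 19.28·e^(−0.0726·6/12) + 19.28·e^(−0.0726·8/12) + 19.28·e^(−0.0726·14/12) + 19.28·e^(−0.0726·15/12)
I = 18.5927 + 18.3691 + 17.7142 + 17.6074 = 72.2834
F = (S − I)·e^(rT) = (580.47 − 72.2834) · e^(0.0726·16/12)
= 508.1866 · e^0.096800 = 508.1866 × 1.101640 = €559.84

€559.84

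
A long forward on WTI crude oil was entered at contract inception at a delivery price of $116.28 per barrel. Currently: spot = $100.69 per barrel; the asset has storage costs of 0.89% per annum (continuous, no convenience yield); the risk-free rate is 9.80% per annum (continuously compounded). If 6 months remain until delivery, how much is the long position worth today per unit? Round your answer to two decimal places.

-$9.58 per barrel

Current fair forward for the remaining 6 months: F = S·e^((r + u)·T), (r + u) = 0.0980 + 0.0089 = 0.1069
F = 100.69 · e^(0.1069 × 6/12) = 100.69 × 1.054904 = 106.2183
Value of long forward = (F − K)·e^(−rT) = (106.2183 − 116.28) · e^(−0.0980·6/12)
= -10.0617 × 0.952181 = -9.58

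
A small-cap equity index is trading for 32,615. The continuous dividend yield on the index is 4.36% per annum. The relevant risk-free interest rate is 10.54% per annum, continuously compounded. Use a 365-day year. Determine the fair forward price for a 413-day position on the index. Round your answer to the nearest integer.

F = S·e^((r − q)T) = 32615 · e^((0.1054 − 0.0436) × 413/365)
= 32615 · e^0.069927 = 32615 × 1.072430
F = 34,977

34,977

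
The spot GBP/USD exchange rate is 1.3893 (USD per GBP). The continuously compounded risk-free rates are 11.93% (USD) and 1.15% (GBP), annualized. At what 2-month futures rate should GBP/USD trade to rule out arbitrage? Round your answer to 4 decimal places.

1.4145

F = S·e^((r_USD − r_GBP)T) = 1.3893 · e^((0.1193 − 0.0115) × 2/12)
= 1.3893 · e^0.017967 = 1.3893 × 1.018129
F = 1.4145 USD per GBP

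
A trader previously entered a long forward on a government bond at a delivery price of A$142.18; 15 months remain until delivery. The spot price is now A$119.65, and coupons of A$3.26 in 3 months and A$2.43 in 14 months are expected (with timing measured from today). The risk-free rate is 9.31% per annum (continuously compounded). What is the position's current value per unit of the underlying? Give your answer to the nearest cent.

-A$12.28

PV(remaining coupons) I = 3.26·e^(−0.0931·3/12) + 2.43·e^(−0.0931·14/12) = 5.3649
Current forward F = (S − I)·e^(rT) = (119.65 − 5.3649)·e^(0.0931·15/12) = 114.2851 × 1.123417 = 128.3898
Value (long) = (F − K)·e^(−rT) = (128.3898 − 142.18) × 0.890141 = -12.2752
Value = -A$12.28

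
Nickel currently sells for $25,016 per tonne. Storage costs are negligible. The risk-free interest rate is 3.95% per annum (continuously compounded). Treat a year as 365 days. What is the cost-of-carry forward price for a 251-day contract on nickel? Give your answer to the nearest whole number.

$25,705 per tonne

F = S·e^(rT) = 25016 · e^(0.0395 × 251/365) = 25016 · e^0.027163
= 25016 × 1.027535 = $25,705 per tonne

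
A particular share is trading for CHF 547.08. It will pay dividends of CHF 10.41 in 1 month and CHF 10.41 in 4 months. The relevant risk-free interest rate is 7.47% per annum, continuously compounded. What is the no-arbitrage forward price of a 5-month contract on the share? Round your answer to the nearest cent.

PV(dividends) I = 10.41·e^(−0.0747·1/12) + 10.41·e^(−0.0747·4/12)
I = 10.3454 + 10.1540 = 20.4994
F = (S − I)·e^(rT) = (547.08 − 20.4994) · e^(0.0747·5/12)
= 526.5806 · e^0.031125 = 526.5806 × 1.031614 = CHF 543.23

CHF 543.23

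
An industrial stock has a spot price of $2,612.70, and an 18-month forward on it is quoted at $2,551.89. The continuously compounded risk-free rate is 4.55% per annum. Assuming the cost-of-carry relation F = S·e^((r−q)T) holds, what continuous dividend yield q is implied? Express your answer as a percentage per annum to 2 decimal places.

From F = S·e^((r−q)T): (r − q) = ln(F/S)/T
ln(2551.89/2612.70) = ln(0.976725) = -0.023550
(r − q) = -0.023550 / (18/12) = -0.015700
q = r − ln(F/S)/T = 0.0455 + 0.015700 = 0.061200
q = 6.12%

6.12%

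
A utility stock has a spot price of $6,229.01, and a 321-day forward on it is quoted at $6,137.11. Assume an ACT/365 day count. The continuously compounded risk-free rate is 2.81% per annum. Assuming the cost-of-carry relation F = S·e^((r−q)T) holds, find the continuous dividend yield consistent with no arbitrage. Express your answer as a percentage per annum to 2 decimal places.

From F = S·e^((r−q)T): (r − q) = ln(F/S)/T
ln(6137.11/6229.01) = ln(0.985246) = -0.014864
(r − q) = -0.014864 / (321/365) = -0.016901
q = r − ln(F/S)/T = 0.0281 + 0.016901 = 0.045001
q = 4.50%

4.50%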